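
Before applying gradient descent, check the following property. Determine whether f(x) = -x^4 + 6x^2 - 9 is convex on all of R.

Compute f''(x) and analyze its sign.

f(x) = -x^4 + 6x^2 - 9
f'(x) = -4x^3 + 12x
f''(x) = -12x^2 + 12
f''(x) = -12x^2 + 12 -> -inf as |x| -> inf
Therefore, f is not globally convex on R.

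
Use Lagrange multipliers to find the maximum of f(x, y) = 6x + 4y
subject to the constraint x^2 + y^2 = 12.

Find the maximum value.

Set up Lagrange conditions: grad f = lambda * grad g
  6 = 2*lambda*x
  4 = 2*lambda*y
From these: x/y = 6/4, so x = 6t, y = 4t for some t.
Substitute into constraint: (6t)^2 + (4t)^2 = 12
  t^2 * 52 = 12
  t = sqrt(12/52)
Maximum = 6*x + 4*y = (6^2 + 4^2)*t = 52 * sqrt(12/52) = sqrt(624)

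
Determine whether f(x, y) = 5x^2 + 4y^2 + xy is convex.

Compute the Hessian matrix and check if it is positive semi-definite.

f(x,y) = 5x^2 + 4y^2 + xy
Hessian H = [[10, 1], [1, 8]]
trace(H) = 18, det(H) = 79
Eigenvalues: (18 +/- sqrt(8)) / 2 = 10.41, 7.586
Since both eigenvalues > 0, f is convex.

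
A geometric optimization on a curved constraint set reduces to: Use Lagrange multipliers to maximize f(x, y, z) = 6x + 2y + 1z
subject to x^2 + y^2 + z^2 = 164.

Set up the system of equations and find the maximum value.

Lagrange conditions: 6 = 2*lambda*x, 2 = 2*lambda*y, 1 = 2*lambda*z
So x:6 = y:2 = z:1, i.e. x = 6t, y = 2t, z = 1t
Constraint: t^2*(6^2 + 2^2 + 1^2) = 164
  t^2 * 41 = 164  =>  t = sqrt(4)
Maximum = 6*6t + 2*2t + 1*1t = 41*sqrt(4) = 82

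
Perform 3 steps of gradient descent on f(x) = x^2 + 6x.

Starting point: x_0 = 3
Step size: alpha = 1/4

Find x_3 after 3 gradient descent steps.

f(x) = x^2 + 6x, f'(x) = 2x + (6)
Step 1: f'(3) = 12, x_1 = 3 - 1/4 * 12 = 0
Step 2: f'(0) = 6, x_2 = 0 - 1/4 * 6 = -3/2
Step 3: f'(-3/2) = 3, x_3 = -3/2 - 1/4 * 3 = -9/4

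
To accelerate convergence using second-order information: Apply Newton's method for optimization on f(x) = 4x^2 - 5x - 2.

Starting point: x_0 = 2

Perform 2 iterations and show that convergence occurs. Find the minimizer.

f(x) = 4x^2 - 5x - 2, f'(x) = 8x + (-5), f''(x) = 8
Step 1: f'(2) = 11, x_1 = 2 - 11/8 = 5/8
Step 2: f'(5/8) = 0, x_2 = 5/8 (converged)
Newton's method converges in 1 step for quadratics.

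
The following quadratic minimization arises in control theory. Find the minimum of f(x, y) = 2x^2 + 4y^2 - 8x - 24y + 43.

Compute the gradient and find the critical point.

f(x,y) = 2x^2 + 4y^2 - 8x - 24y + 43
df/dx = 4x + (-8) = 0  =>  x = 2
df/dy = 8y + (-24) = 0  =>  y = 3
f(2, 3) = 2*(2)^2 + 4*(3)^2 + -8*(2) + -24*(3) + 43 = -1
Hessian is diagonal with entries 4, 8 > 0, so this is a minimum.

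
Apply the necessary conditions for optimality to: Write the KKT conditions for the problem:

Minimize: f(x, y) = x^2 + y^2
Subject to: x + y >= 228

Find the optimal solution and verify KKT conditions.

KKT conditions for min x^2 + y^2 s.t. x + y >= 228:
Stationarity: 2x = mu, 2y = mu
So x = y = mu/2.
Complementary slackness: mu*(x + y - 228) = 0
Primal feasibility: x + y >= 228; dual feasibility: mu >= 0
If mu = 0 then x = y = 0, but 0 + 0 < 228 is infeasible, so the constraint is active.
Constraint active: x + y = 2*(mu/2) = 228 => mu = 228
x = y = 114, f = 25992
Verify: stationarity 2*114 = 228 = mu; primal 114 + 114 = 228 >= 228; dual mu = 228 >= 0; complementary slackness 228*(228 - 228) = 0. All KKT conditions hold.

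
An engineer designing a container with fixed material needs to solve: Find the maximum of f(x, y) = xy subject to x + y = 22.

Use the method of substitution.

Substitute y = 22 - x into f(x,y) = xy:
g(x) = x(22 - x) = 22x - x^2
g'(x) = 22 - 2x = 0  =>  x = 11
y = 22 - 11 = 11
Maximum value = 11 * 11 = 121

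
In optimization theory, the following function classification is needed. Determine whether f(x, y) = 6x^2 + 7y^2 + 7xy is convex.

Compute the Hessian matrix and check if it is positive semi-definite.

f(x,y) = 6x^2 + 7y^2 + 7xy
Hessian H = [[12, 7], [7, 14]]
trace(H) = 26, det(H) = 119
Eigenvalues: (26 +/- sqrt(200)) / 2 = 20.07, 5.929
Since both eigenvalues > 0, f is convex.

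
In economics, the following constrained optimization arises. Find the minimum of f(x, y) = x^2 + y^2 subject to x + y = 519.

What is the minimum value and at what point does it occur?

Substitute y = 519 - x into f(x,y) = x^2 + y^2:
g(x) = x^2 + (519 - x)^2 = 2x^2 - 1038x + 269361
g'(x) = 4x - 1038 = 0  =>  x = 519/2
y = 519 - 519/2 = 519/2
Minimum value = (519/2)^2 + (519/2)^2 = 269361/2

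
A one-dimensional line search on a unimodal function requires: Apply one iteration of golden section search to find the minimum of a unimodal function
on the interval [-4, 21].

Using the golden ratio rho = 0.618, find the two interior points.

Golden section search on [-4, 21].
Golden ratio rho = 0.618 (approx).
Interior points:
  x_1 = -4 + (1-0.618)*25 = 5.5500
  x_2 = -4 + 0.618*25 = 11.4500
Compare f(x_1) and f(x_2) to determine which subinterval to keep.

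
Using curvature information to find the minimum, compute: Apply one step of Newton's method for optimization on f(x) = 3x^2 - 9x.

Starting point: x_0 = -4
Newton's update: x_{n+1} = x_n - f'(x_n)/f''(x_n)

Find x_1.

f(x) = 3x^2 - 9x
f'(x) = 6x + (-9), f''(x) = 6
Newton step: x_1 = x_0 - f'(x_0)/f''(x_0)
f'(-4) = -33
x_1 = -4 - -33/6 = 3/2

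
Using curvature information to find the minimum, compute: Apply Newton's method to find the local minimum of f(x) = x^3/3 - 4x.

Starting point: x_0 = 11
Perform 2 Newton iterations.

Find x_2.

f(x) = x^3/3 - 4x
f'(x) = x^2 - 4, f''(x) = 2x
Newton update: x_{n+1} = x_n - (x_n^2 - 4)/(2*x_n)
Step 1: x_0 = 11, f'=117, f''=22, x_1 = 125/22
Step 2: x_1 = 125/22, f'=13689/484, f''=125/11, x_2 = 17561/5500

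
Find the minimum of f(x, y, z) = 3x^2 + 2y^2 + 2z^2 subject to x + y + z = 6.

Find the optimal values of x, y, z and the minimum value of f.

Using Lagrange multipliers on f = 3x^2 + 2y^2 + 2z^2 with constraint x + y + z = 6:
Conditions: 2*3*x = lambda, 2*2*y = lambda, 2*2*z = lambda
So x = lambda/6, y = lambda/4, z = lambda/4
Substituting into constraint: lambda * (2/3) = 6
lambda = 9
x = 3/2, y = 9/4, z = 9/4
Minimum value = 27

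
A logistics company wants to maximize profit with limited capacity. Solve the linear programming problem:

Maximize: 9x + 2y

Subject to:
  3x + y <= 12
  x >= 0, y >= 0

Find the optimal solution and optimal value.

The feasible region has vertices at [(0, 0), (4, 0), (0, 12)].
Checking objective 9x + 2y at each vertex:
  (0, 0): 9*0 + 2*0 = 0
  (4, 0): 9*4 + 2*0 = 36
  (0, 12): 9*0 + 2*12 = 24
Maximum is 36 at (4, 0).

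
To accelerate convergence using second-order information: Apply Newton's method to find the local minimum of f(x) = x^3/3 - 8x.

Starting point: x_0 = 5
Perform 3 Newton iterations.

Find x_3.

f(x) = x^3/3 - 8x
f'(x) = x^2 - 8, f''(x) = 2x
Newton update: x_{n+1} = x_n - (x_n^2 - 8)/(2*x_n)
Step 1: x_0 = 5, f'=17, f''=10, x_1 = 33/10
Step 2: x_1 = 33/10, f'=289/100, f''=33/5, x_2 = 1889/660
Step 3: x_2 = 1889/660, f'=83521/435600, f''=1889/330, x_3 = 7053121/2493480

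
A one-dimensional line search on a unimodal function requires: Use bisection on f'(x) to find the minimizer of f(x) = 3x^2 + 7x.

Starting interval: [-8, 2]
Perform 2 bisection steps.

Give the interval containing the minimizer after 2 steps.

Finding critical point of f(x) = 3x^2 + 7x using bisection on f'(x) = 6x + 7.
f'(x) = 0 when x = -7/6.
Starting interval: [-8, 2]
Step 1: mid = -3, f'(mid) = -11, new interval = [-3, 2]
Step 2: mid = -1/2, f'(mid) = 4, new interval = [-3, -1/2]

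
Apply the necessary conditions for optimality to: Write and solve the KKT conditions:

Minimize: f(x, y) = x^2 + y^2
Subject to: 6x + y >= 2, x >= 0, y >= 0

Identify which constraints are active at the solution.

KKT conditions for min x^2 + y^2 s.t. 6x + 1y >= 2, x >= 0, y >= 0:
Stationarity: 2x = mu*6 + mu_x, 2y = mu*1 + mu_y, with mu, mu_x, mu_y >= 0
Complementary slackness: mu*(6x + y - 2) = 0, mu_x*x = 0, mu_y*y = 0
(0, 0) is infeasible (6*0 + 1*0 < 2), so if mu = 0 stationarity would force x = mu_x/2 >= 0, y = mu_y/2 >= 0 with mu_x*x = mu_y*y = 0, i.e. x = y = 0: contradiction. Hence mu > 0 and 6x + y = 2 is active.
Try x > 0, y > 0 (so mu_x = mu_y = 0): x = 6*mu/2, y = 1*mu/2
Substitute: 6*(6*mu/2) + 1*(1*mu/2) = 2
  mu*37/2 = 2 => mu = 4/37
x* = 12/37 > 0, y* = 2/37 > 0, consistent with mu_x = mu_y = 0.
f is convex and the constraints are linear, so this KKT point is the global minimum.
f* = 4/37
Active constraints: 6x + y >= 2 (holds with equality, mu = 4/37 > 0); x >= 0 and y >= 0 are inactive (mu_x = mu_y = 0).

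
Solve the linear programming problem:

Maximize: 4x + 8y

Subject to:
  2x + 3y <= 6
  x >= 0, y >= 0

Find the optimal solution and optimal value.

The feasible region has vertices at [(0, 0), (3, 0), (0, 2)].
Checking objective 4x + 8y at each vertex:
  (0, 0): 4*0 + 8*0 = 0
  (3, 0): 4*3 + 8*0 = 12
  (0, 2): 4*0 + 8*2 = 16
Maximum is 16 at (0, 2).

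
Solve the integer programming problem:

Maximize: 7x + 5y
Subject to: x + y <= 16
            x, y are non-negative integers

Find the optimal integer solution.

Objective: 7x + 5y, constraint: x + y <= 16
Coefficient of x is 7 >= coefficient of y is 5, so allocate the entire budget to x.
Optimal: x = 16, y = 0, value = 112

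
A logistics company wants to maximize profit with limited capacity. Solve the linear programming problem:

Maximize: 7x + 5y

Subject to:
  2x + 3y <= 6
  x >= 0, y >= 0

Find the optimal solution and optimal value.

The feasible region has vertices at [(0, 0), (3, 0), (0, 2)].
Checking objective 7x + 5y at each vertex:
  (0, 0): 7*0 + 5*0 = 0
  (3, 0): 7*3 + 5*0 = 21
  (0, 2): 7*0 + 5*2 = 10
Maximum is 21 at (3, 0).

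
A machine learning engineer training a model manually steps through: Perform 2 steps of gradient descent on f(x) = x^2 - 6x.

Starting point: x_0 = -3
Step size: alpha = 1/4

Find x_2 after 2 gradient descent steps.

f(x) = x^2 - 6x, f'(x) = 2x + (-6)
Step 1: f'(-3) = -12, x_1 = -3 - 1/4 * -12 = 0
Step 2: f'(0) = -6, x_2 = 0 - 1/4 * -6 = 3/2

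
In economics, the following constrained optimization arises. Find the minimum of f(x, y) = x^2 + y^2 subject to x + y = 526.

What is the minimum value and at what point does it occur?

Substitute y = 526 - x into f(x,y) = x^2 + y^2:
g(x) = x^2 + (526 - x)^2 = 2x^2 - 1052x + 276676
g'(x) = 4x - 1052 = 0  =>  x = 263
y = 526 - 263 = 263
Minimum value = 263^2 + 263^2 = 138338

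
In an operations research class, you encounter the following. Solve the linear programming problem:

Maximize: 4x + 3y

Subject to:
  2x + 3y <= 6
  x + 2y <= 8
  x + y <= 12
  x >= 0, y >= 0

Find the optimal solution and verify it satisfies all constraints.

Feasible vertices: (0, 0), (0, 2), (3, 0)
Objective 4x + 3y at each vertex:
  (0, 0): 0
  (0, 2): 6
  (3, 0): 12
Maximum is 12 at (3, 0).
Verify constraints at (x, y) = (3, 0):
  2*3 + 3*0 = 6 <= 6 (active)
  1*3 + 2*0 = 3 <= 8
  1*3 + 1*0 = 3 <= 12
  x = 3 >= 0, y = 0 >= 0. All constraints satisfied.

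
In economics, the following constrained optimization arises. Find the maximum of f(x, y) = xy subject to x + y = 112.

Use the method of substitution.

Substitute y = 112 - x into f(x,y) = xy:
g(x) = x(112 - x) = 112x - x^2
g'(x) = 112 - 2x = 0  =>  x = 56
y = 112 - 56 = 56
Maximum value = 56 * 56 = 3136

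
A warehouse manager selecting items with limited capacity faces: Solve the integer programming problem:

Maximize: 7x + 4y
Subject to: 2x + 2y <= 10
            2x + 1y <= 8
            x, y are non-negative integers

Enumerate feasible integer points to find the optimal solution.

Constraint 1: 2x + 2y <= 10
Constraint 2: 2x + 1y <= 8
Feasible x range (need y >= 0): 0 <= x <= min(10/2, 8/2) => x in {0, ..., 4}.
Enumerate feasible integer points row by row (the coefficient of y is 4 > 0, so for each x the largest feasible y gives the best value):
  x = 0: y <= min((10 - 2*0)/2, (8 - 2*0)/1) => y in {0, ..., 5}; best 7*0 + 4*5 = 20
  x = 1: y <= min((10 - 2*1)/2, (8 - 2*1)/1) => y in {0, ..., 4}; best 7*1 + 4*4 = 23
  x = 2: y <= min((10 - 2*2)/2, (8 - 2*2)/1) => y in {0, ..., 3}; best 7*2 + 4*3 = 26
  x = 3: y <= min((10 - 2*3)/2, (8 - 2*3)/1) => y in {0, ..., 2}; best 7*3 + 4*2 = 29
  x = 4: y <= min((10 - 2*4)/2, (8 - 2*4)/1) => y in {0}; best 7*4 + 4*0 = 28
The maximum 7x + 4y = 29 is achieved at x = 3, y = 2.
Check: 2*3 + 2*2 = 10 <= 10 and 2*3 + 1*2 = 8 <= 8.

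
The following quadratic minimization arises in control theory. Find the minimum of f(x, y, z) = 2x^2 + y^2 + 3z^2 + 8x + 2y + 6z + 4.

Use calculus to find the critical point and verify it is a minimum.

f(x,y,z) = 2x^2 + y^2 + 3z^2 + 8x + 2y + 6z + 4
df/dx = 4x + (8) = 0 => x = -2
df/dy = 2y + (2) = 0 => y = -1
df/dz = 6z + (6) = 0 => z = -1
f(-2,-1,-1) = 2*(-2)^2 + 1*(-1)^2 + 3*(-1)^2 + 8*(-2) + 2*(-1) + 6*(-1) + 4 = -8
Hessian is diagonal with entries 4, 2, 6 > 0, confirmed minimum.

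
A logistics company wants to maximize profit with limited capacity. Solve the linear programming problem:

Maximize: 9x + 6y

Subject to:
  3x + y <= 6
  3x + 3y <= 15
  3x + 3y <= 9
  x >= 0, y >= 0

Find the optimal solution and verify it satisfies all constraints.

Feasible vertices: (0, 0), (0, 3), (3/2, 3/2), (2, 0)
Objective 9x + 6y at each vertex:
  (0, 0): 0
  (0, 3): 18
  (3/2, 3/2): 45/2
  (2, 0): 18
Maximum is 45/2 at (3/2, 3/2).
Verify constraints at (x, y) = (3/2, 3/2):
  3*(3/2) + 1*(3/2) = 6 <= 6 (active)
  3*(3/2) + 3*(3/2) = 9 <= 15
  3*(3/2) + 3*(3/2) = 9 <= 9 (active)
  x = 3/2 >= 0, y = 3/2 >= 0. All constraints satisfied.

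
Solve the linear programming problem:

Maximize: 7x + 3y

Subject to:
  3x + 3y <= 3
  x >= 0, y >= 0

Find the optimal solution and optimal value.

The feasible region has vertices at [(0, 0), (1, 0), (0, 1)].
Checking objective 7x + 3y at each vertex:
  (0, 0): 7*0 + 3*0 = 0
  (1, 0): 7*1 + 3*0 = 7
  (0, 1): 7*0 + 3*1 = 3
Maximum is 7 at (1, 0).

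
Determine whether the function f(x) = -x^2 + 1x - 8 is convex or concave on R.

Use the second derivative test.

f(x) = -x^2 + 1x - 8
f'(x) = -2x + 1
f''(x) = -2
Since f''(x) = -2 < 0 for all x, f is concave on R.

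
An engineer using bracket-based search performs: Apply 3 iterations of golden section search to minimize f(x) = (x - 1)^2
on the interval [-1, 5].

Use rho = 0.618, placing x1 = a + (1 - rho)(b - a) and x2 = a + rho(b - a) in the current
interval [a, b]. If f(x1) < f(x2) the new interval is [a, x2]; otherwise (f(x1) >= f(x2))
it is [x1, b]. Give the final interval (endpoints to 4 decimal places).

Golden section search for min of f(x) = (x - 1)^2 on [-1, 5].
Each step: x1 = a + (1 - rho)(b - a), x2 = a + rho(b - a); if f(x1) < f(x2) keep [a, x2], otherwise keep [x1, b].
Step 1: [-1.0000, 5.0000], x1=1.2920 (f=0.0853), x2=2.7080 (f=2.9173); f(x1) < f(x2) => keep [-1.0000, 2.7080]
Step 2: [-1.0000, 2.7080], x1=0.4165 (f=0.3405), x2=1.2915 (f=0.0850); f(x1) > f(x2) => keep [0.4165, 2.7080]
Step 3: [0.4165, 2.7080], x1=1.2918 (f=0.0852), x2=1.8326 (f=0.6933); f(x1) < f(x2) => keep [0.4165, 1.8326]
Final interval: [0.4165, 1.8326]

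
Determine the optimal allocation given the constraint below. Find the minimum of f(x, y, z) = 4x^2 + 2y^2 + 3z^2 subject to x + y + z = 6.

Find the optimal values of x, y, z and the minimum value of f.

Using Lagrange multipliers on f = 4x^2 + 2y^2 + 3z^2 with constraint x + y + z = 6:
Conditions: 2*4*x = lambda, 2*2*y = lambda, 2*3*z = lambda
So x = lambda/8, y = lambda/4, z = lambda/6
Substituting into constraint: lambda * (13/24) = 6
lambda = 144/13
x = 18/13, y = 36/13, z = 24/13
Minimum value = 432/13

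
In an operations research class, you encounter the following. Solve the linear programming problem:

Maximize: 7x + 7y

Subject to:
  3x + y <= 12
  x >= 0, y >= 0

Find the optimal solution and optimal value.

The feasible region has vertices at [(0, 0), (4, 0), (0, 12)].
Checking objective 7x + 7y at each vertex:
  (0, 0): 7*0 + 7*0 = 0
  (4, 0): 7*4 + 7*0 = 28
  (0, 12): 7*0 + 7*12 = 84
Maximum is 84 at (0, 12).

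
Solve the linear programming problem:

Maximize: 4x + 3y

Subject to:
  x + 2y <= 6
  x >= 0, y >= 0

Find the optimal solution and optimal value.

The feasible region has vertices at [(0, 0), (6, 0), (0, 3)].
Checking objective 4x + 3y at each vertex:
  (0, 0): 4*0 + 3*0 = 0
  (6, 0): 4*6 + 3*0 = 24
  (0, 3): 4*0 + 3*3 = 9
Maximum is 24 at (6, 0).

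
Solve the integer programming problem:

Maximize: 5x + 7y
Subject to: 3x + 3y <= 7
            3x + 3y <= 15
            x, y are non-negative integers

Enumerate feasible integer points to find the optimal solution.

Constraint 1: 3x + 3y <= 7
Constraint 2: 3x + 3y <= 15
Feasible x range (need y >= 0): 0 <= x <= min(7/3, 15/3) => x in {0, ..., 2}.
Enumerate feasible integer points row by row (the coefficient of y is 7 > 0, so for each x the largest feasible y gives the best value):
  x = 0: y <= min((7 - 3*0)/3, (15 - 3*0)/3) => y in {0, ..., 2}; best 5*0 + 7*2 = 14
  x = 1: y <= min((7 - 3*1)/3, (15 - 3*1)/3) => y in {0, ..., 1}; best 5*1 + 7*1 = 12
  x = 2: y <= min((7 - 3*2)/3, (15 - 3*2)/3) => y in {0}; best 5*2 + 7*0 = 10
The maximum 5x + 7y = 14 is achieved at x = 0, y = 2.
Check: 3*0 + 3*2 = 6 <= 7 and 3*0 + 3*2 = 6 <= 15.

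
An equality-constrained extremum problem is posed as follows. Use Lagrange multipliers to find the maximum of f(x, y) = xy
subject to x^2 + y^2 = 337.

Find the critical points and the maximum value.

Lagrange conditions: y = 2*lambda*x and x = 2*lambda*y
If x = 0 then y = 0, violating the constraint, so x, y != 0.
Dividing: y/x = x/y => x^2 = y^2 => y = x or y = -x
Constraint: 2x^2 = 337 => x^2 = 337/2 => x = +/-sqrt(337/2)
Critical points: (sqrt(337/2), sqrt(337/2)), (-sqrt(337/2), -sqrt(337/2)), (sqrt(337/2), -sqrt(337/2)), (-sqrt(337/2), sqrt(337/2))
  y = x:  xy = x^2 = 337/2  at (sqrt(337/2), sqrt(337/2)) and (-sqrt(337/2), -sqrt(337/2))
  y = -x: xy = -x^2 = -337/2 at (sqrt(337/2), -sqrt(337/2)) and (-sqrt(337/2), sqrt(337/2))
Maximum xy = 337/2 at (sqrt(337/2), sqrt(337/2)) and (-sqrt(337/2), -sqrt(337/2))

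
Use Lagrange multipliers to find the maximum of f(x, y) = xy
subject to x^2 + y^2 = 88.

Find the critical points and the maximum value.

Lagrange conditions: y = 2*lambda*x and x = 2*lambda*y
If x = 0 then y = 0, violating the constraint, so x, y != 0.
Dividing: y/x = x/y => x^2 = y^2 => y = x or y = -x
Constraint: 2x^2 = 88 => x^2 = 44 => x = +/-sqrt(44)
Critical points: (sqrt(44), sqrt(44)), (-sqrt(44), -sqrt(44)), (sqrt(44), -sqrt(44)), (-sqrt(44), sqrt(44))
  y = x:  xy = x^2 = 44  at (sqrt(44), sqrt(44)) and (-sqrt(44), -sqrt(44))
  y = -x: xy = -x^2 = -44 at (sqrt(44), -sqrt(44)) and (-sqrt(44), sqrt(44))
Maximum xy = 44 at (sqrt(44), sqrt(44)) and (-sqrt(44), -sqrt(44))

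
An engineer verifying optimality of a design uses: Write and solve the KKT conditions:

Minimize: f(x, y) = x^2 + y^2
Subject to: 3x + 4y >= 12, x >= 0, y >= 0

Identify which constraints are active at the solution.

KKT conditions for min x^2 + y^2 s.t. 3x + 4y >= 12, x >= 0, y >= 0:
Stationarity: 2x = mu*3 + mu_x, 2y = mu*4 + mu_y, with mu, mu_x, mu_y >= 0
Complementary slackness: mu*(3x + 4y - 12) = 0, mu_x*x = 0, mu_y*y = 0
(0, 0) is infeasible (3*0 + 4*0 < 12), so if mu = 0 stationarity would force x = mu_x/2 >= 0, y = mu_y/2 >= 0 with mu_x*x = mu_y*y = 0, i.e. x = y = 0: contradiction. Hence mu > 0 and 3x + 4y = 12 is active.
Try x > 0, y > 0 (so mu_x = mu_y = 0): x = 3*mu/2, y = 4*mu/2
Substitute: 3*(3*mu/2) + 4*(4*mu/2) = 12
  mu*25/2 = 12 => mu = 24/25
x* = 36/25 > 0, y* = 48/25 > 0, consistent with mu_x = mu_y = 0.
f is convex and the constraints are linear, so this KKT point is the global minimum.
f* = 144/25
Active constraints: 3x + 4y >= 12 (holds with equality, mu = 24/25 > 0); x >= 0 and y >= 0 are inactive (mu_x = mu_y = 0).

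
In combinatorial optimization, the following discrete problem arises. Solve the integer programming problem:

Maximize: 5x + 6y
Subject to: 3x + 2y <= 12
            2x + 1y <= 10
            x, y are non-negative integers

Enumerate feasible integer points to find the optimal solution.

Constraint 1: 3x + 2y <= 12
Constraint 2: 2x + 1y <= 10
Feasible x range (need y >= 0): 0 <= x <= min(12/3, 10/2) => x in {0, ..., 4}.
Enumerate feasible integer points row by row (the coefficient of y is 6 > 0, so for each x the largest feasible y gives the best value):
  x = 0: y <= min((12 - 3*0)/2, (10 - 2*0)/1) => y in {0, ..., 6}; best 5*0 + 6*6 = 36
  x = 1: y <= min((12 - 3*1)/2, (10 - 2*1)/1) => y in {0, ..., 4}; best 5*1 + 6*4 = 29
  x = 2: y <= min((12 - 3*2)/2, (10 - 2*2)/1) => y in {0, ..., 3}; best 5*2 + 6*3 = 28
  x = 3: y <= min((12 - 3*3)/2, (10 - 2*3)/1) => y in {0, ..., 1}; best 5*3 + 6*1 = 21
  x = 4: y <= min((12 - 3*4)/2, (10 - 2*4)/1) => y in {0}; best 5*4 + 6*0 = 20
The maximum 5x + 6y = 36 is achieved at x = 0, y = 6.
Check: 3*0 + 2*6 = 12 <= 12 and 2*0 + 1*6 = 6 <= 10.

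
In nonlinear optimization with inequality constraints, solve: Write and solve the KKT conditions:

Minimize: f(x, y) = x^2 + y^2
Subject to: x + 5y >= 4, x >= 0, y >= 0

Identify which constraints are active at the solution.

KKT conditions for min x^2 + y^2 s.t. 1x + 5y >= 4, x >= 0, y >= 0:
Stationarity: 2x = mu*1 + mu_x, 2y = mu*5 + mu_y, with mu, mu_x, mu_y >= 0
Complementary slackness: mu*(x + 5y - 4) = 0, mu_x*x = 0, mu_y*y = 0
(0, 0) is infeasible (1*0 + 5*0 < 4), so if mu = 0 stationarity would force x = mu_x/2 >= 0, y = mu_y/2 >= 0 with mu_x*x = mu_y*y = 0, i.e. x = y = 0: contradiction. Hence mu > 0 and x + 5y = 4 is active.
Try x > 0, y > 0 (so mu_x = mu_y = 0): x = 1*mu/2, y = 5*mu/2
Substitute: 1*(1*mu/2) + 5*(5*mu/2) = 4
  mu*26/2 = 4 => mu = 4/13
x* = 2/13 > 0, y* = 10/13 > 0, consistent with mu_x = mu_y = 0.
f is convex and the constraints are linear, so this KKT point is the global minimum.
f* = 8/13
Active constraints: x + 5y >= 4 (holds with equality, mu = 4/13 > 0); x >= 0 and y >= 0 are inactive (mu_x = mu_y = 0).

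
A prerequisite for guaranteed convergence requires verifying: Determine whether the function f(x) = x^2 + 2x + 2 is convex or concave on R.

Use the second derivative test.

f(x) = x^2 + 2x + 2
f'(x) = 2x + 2
f''(x) = 2
Since f''(x) = 2 > 0 for all x, f is convex on R.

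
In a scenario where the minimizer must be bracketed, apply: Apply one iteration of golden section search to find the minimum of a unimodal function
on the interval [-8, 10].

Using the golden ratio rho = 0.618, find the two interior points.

Golden section search on [-8, 10].
Golden ratio rho = 0.618 (approx).
Interior points:
  x_1 = -8 + (1-0.618)*18 = -1.1240
  x_2 = -8 + 0.618*18 = 3.1240
Compare f(x_1) and f(x_2) to determine which subinterval to keep.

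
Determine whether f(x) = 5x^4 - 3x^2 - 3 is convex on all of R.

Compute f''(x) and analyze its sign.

f(x) = 5x^4 - 3x^2 - 3
f'(x) = 20x^3 + -6x
f''(x) = 60x^2 + -6
f''(0) = -6 < 0, so not convex near x = 0
Therefore, f is not globally convex on R.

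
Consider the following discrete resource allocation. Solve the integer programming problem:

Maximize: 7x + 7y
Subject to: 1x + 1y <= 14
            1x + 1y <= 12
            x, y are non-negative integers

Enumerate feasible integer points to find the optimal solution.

Constraint 1: 1x + 1y <= 14
Constraint 2: 1x + 1y <= 12
Feasible x range (need y >= 0): 0 <= x <= min(14/1, 12/1) => x in {0, ..., 12}.
Enumerate feasible integer points row by row (the coefficient of y is 7 > 0, so for each x the largest feasible y gives the best value):
  x = 0: y <= min((14 - 1*0)/1, (12 - 1*0)/1) => y in {0, ..., 12}; best 7*0 + 7*12 = 84
  x = 1: y <= min((14 - 1*1)/1, (12 - 1*1)/1) => y in {0, ..., 11}; best 7*1 + 7*11 = 84
  x = 2: y <= min((14 - 1*2)/1, (12 - 1*2)/1) => y in {0, ..., 10}; best 7*2 + 7*10 = 84
  x = 3: y <= min((14 - 1*3)/1, (12 - 1*3)/1) => y in {0, ..., 9}; best 7*3 + 7*9 = 84
  x = 4: y <= min((14 - 1*4)/1, (12 - 1*4)/1) => y in {0, ..., 8}; best 7*4 + 7*8 = 84
  x = 5: y <= min((14 - 1*5)/1, (12 - 1*5)/1) => y in {0, ..., 7}; best 7*5 + 7*7 = 84
  x = 6: y <= min((14 - 1*6)/1, (12 - 1*6)/1) => y in {0, ..., 6}; best 7*6 + 7*6 = 84
  x = 7: y <= min((14 - 1*7)/1, (12 - 1*7)/1) => y in {0, ..., 5}; best 7*7 + 7*5 = 84
  x = 8: y <= min((14 - 1*8)/1, (12 - 1*8)/1) => y in {0, ..., 4}; best 7*8 + 7*4 = 84
  x = 9: y <= min((14 - 1*9)/1, (12 - 1*9)/1) => y in {0, ..., 3}; best 7*9 + 7*3 = 84
  x = 10: y <= min((14 - 1*10)/1, (12 - 1*10)/1) => y in {0, ..., 2}; best 7*10 + 7*2 = 84
  x = 11: y <= min((14 - 1*11)/1, (12 - 1*11)/1) => y in {0, ..., 1}; best 7*11 + 7*1 = 84
  x = 12: y <= min((14 - 1*12)/1, (12 - 1*12)/1) => y in {0}; best 7*12 + 7*0 = 84
The maximum 7x + 7y = 84 is achieved at x = 0, y = 12.
(The same value 84 is also attained at (1, 11), (2, 10), (3, 9), (4, 8), (5, 7), (6, 6), (7, 5), (8, 4), (9, 3), (10, 2), (11, 1), (12, 0).)
Check: 1*0 + 1*12 = 12 <= 14 and 1*0 + 1*12 = 12 <= 12.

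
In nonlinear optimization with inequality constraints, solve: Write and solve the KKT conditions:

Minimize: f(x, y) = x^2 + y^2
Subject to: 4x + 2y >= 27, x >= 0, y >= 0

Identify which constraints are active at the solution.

KKT conditions for min x^2 + y^2 s.t. 4x + 2y >= 27, x >= 0, y >= 0:
Stationarity: 2x = mu*4 + mu_x, 2y = mu*2 + mu_y, with mu, mu_x, mu_y >= 0
Complementary slackness: mu*(4x + 2y - 27) = 0, mu_x*x = 0, mu_y*y = 0
(0, 0) is infeasible (4*0 + 2*0 < 27), so if mu = 0 stationarity would force x = mu_x/2 >= 0, y = mu_y/2 >= 0 with mu_x*x = mu_y*y = 0, i.e. x = y = 0: contradiction. Hence mu > 0 and 4x + 2y = 27 is active.
Try x > 0, y > 0 (so mu_x = mu_y = 0): x = 4*mu/2, y = 2*mu/2
Substitute: 4*(4*mu/2) + 2*(2*mu/2) = 27
  mu*20/2 = 27 => mu = 27/10
x* = 27/5 > 0, y* = 27/10 > 0, consistent with mu_x = mu_y = 0.
f is convex and the constraints are linear, so this KKT point is the global minimum.
f* = 729/20
Active constraints: 4x + 2y >= 27 (holds with equality, mu = 27/10 > 0); x >= 0 and y >= 0 are inactive (mu_x = mu_y = 0).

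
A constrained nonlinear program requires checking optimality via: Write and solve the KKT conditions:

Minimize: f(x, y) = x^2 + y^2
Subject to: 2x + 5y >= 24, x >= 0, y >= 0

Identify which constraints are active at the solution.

KKT conditions for min x^2 + y^2 s.t. 2x + 5y >= 24, x >= 0, y >= 0:
Stationarity: 2x = mu*2 + mu_x, 2y = mu*5 + mu_y, with mu, mu_x, mu_y >= 0
Complementary slackness: mu*(2x + 5y - 24) = 0, mu_x*x = 0, mu_y*y = 0
(0, 0) is infeasible (2*0 + 5*0 < 24), so if mu = 0 stationarity would force x = mu_x/2 >= 0, y = mu_y/2 >= 0 with mu_x*x = mu_y*y = 0, i.e. x = y = 0: contradiction. Hence mu > 0 and 2x + 5y = 24 is active.
Try x > 0, y > 0 (so mu_x = mu_y = 0): x = 2*mu/2, y = 5*mu/2
Substitute: 2*(2*mu/2) + 5*(5*mu/2) = 24
  mu*29/2 = 24 => mu = 48/29
x* = 48/29 > 0, y* = 120/29 > 0, consistent with mu_x = mu_y = 0.
f is convex and the constraints are linear, so this KKT point is the global minimum.
f* = 576/29
Active constraints: 2x + 5y >= 24 (holds with equality, mu = 48/29 > 0); x >= 0 and y >= 0 are inactive (mu_x = mu_y = 0).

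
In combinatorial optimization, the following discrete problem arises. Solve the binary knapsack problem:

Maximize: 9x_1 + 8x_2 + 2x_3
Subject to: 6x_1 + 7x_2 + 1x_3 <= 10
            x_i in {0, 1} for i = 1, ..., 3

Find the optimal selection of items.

Items: item 1 (v=9, w=6), item 2 (v=8, w=7), item 3 (v=2, w=1)
Capacity: 10
Checking all 8 subsets (w = total weight, v = total value):
  {}: w = 0, v = 0
  {1}: w = 6, v = 9
  {2}: w = 7, v = 8
  {3}: w = 1, v = 2
  {1, 2}: w = 13 > 10, infeasible
  {1, 3}: w = 7, v = 11
  {2, 3}: w = 8, v = 10
  {1, 2, 3}: w = 14 > 10, infeasible
Best feasible subset: items [1, 3]
Total weight: 7 <= 10, total value: 11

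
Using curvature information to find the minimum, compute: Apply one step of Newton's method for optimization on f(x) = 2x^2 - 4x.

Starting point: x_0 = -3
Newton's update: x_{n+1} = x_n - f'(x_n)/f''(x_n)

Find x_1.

f(x) = 2x^2 - 4x
f'(x) = 4x + (-4), f''(x) = 4
Newton step: x_1 = x_0 - f'(x_0)/f''(x_0)
f'(-3) = -16
x_1 = -3 - -16/4 = 1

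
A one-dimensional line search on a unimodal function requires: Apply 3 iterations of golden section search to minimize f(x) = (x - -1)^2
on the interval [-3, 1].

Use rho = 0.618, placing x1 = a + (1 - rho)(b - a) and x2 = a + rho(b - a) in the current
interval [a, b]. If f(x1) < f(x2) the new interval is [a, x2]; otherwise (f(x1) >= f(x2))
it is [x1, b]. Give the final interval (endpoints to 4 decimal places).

Golden section search for min of f(x) = (x - -1)^2 on [-3, 1].
Each step: x1 = a + (1 - rho)(b - a), x2 = a + rho(b - a); if f(x1) < f(x2) keep [a, x2], otherwise keep [x1, b].
Step 1: [-3.0000, 1.0000], x1=-1.4720 (f=0.2228), x2=-0.5280 (f=0.2228); f(x1) = f(x2) (tie, not '<') => keep [-1.4720, 1.0000]
Step 2: [-1.4720, 1.0000], x1=-0.5277 (f=0.2231), x2=0.0557 (f=1.1145); f(x1) < f(x2) => keep [-1.4720, 0.0557]
Step 3: [-1.4720, 0.0557], x1=-0.8884 (f=0.0125), x2=-0.5279 (f=0.2229); f(x1) < f(x2) => keep [-1.4720, -0.5279]
Final interval: [-1.4720, -0.5279]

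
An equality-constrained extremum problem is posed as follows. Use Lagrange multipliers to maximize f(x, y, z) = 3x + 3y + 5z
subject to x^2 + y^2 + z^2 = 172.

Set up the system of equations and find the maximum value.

Lagrange conditions: 3 = 2*lambda*x, 3 = 2*lambda*y, 5 = 2*lambda*z
So x:3 = y:3 = z:5, i.e. x = 3t, y = 3t, z = 5t
Constraint: t^2*(3^2 + 3^2 + 5^2) = 172
  t^2 * 43 = 172  =>  t = sqrt(4)
Maximum = 3*3t + 3*3t + 5*5t = 43*sqrt(4) = 86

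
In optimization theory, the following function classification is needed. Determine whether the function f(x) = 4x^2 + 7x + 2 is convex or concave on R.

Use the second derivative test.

f(x) = 4x^2 + 7x + 2
f'(x) = 8x + 7
f''(x) = 8
Since f''(x) = 8 > 0 for all x, f is convex on R.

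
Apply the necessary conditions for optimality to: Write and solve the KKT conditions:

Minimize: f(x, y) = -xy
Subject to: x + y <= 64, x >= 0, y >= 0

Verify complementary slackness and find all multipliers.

Problem: min -xy s.t. x + y <= 64 (multiplier lambda), x >= 0 (mu_x), y >= 0 (mu_y)
KKT stationarity: -y + lambda - mu_x = 0, -x + lambda - mu_y = 0, with lambda, mu_x, mu_y >= 0
Complementary slackness: lambda*(x + y - 64) = 0, mu_x*x = 0, mu_y*y = 0
If lambda = 0: y = -mu_x <= 0 and x = -mu_y <= 0 force x = y = 0 with f = 0; but x = y = 32 is feasible with f = -1024 < 0, so this is not the minimum. Hence lambda > 0 and x + y = 64.
Try x > 0, y > 0 (so mu_x = mu_y = 0): y = lambda, x = lambda => x = y = lambda
x + y = 64 => 2*lambda = 64 => lambda = 32
x* = y* = 32 > 0, consistent with mu_x = mu_y = 0.
(Any feasible point with x = 0 or y = 0 has f = 0 > -1024, so the minimum is not on those boundaries.)
min(-xy) = -1024 (i.e. max xy = 1024)
Multipliers: lambda = 32, mu_x = 0, mu_y = 0
Complementary slackness: lambda*(x + y - 64) = 32*(32 + 32 - 64) = 0, mu_x*x = 0*32 = 0, mu_y*y = 0*32 = 0. Satisfied.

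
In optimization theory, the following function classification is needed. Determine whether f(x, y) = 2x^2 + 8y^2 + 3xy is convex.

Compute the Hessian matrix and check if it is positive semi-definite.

f(x,y) = 2x^2 + 8y^2 + 3xy
Hessian H = [[4, 3], [3, 16]]
trace(H) = 20, det(H) = 55
Eigenvalues: (20 +/- sqrt(180)) / 2 = 16.71, 3.292
Since both eigenvalues > 0, f is convex.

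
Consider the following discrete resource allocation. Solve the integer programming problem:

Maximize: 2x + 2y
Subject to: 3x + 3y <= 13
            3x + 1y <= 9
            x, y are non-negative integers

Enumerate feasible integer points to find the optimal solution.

Constraint 1: 3x + 3y <= 13
Constraint 2: 3x + 1y <= 9
Feasible x range (need y >= 0): 0 <= x <= min(13/3, 9/3) => x in {0, ..., 3}.
Enumerate feasible integer points row by row (the coefficient of y is 2 > 0, so for each x the largest feasible y gives the best value):
  x = 0: y <= min((13 - 3*0)/3, (9 - 3*0)/1) => y in {0, ..., 4}; best 2*0 + 2*4 = 8
  x = 1: y <= min((13 - 3*1)/3, (9 - 3*1)/1) => y in {0, ..., 3}; best 2*1 + 2*3 = 8
  x = 2: y <= min((13 - 3*2)/3, (9 - 3*2)/1) => y in {0, ..., 2}; best 2*2 + 2*2 = 8
  x = 3: y <= min((13 - 3*3)/3, (9 - 3*3)/1) => y in {0}; best 2*3 + 2*0 = 6
The maximum 2x + 2y = 8 is achieved at x = 0, y = 4.
(The same value 8 is also attained at (1, 3), (2, 2).)
Check: 3*0 + 3*4 = 12 <= 13 and 3*0 + 1*4 = 4 <= 9.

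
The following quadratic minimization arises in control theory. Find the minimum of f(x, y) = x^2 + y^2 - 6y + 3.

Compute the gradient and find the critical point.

f(x,y) = x^2 + y^2 - 6y + 3
df/dx = 2x + (0) = 0  =>  x = 0
df/dy = 2y + (-6) = 0  =>  y = 3
f(0, 3) = 1*(0)^2 + 1*(3)^2 + -6*(3) + 3 = -6
Hessian is diagonal with entries 2, 2 > 0, so this is a minimum.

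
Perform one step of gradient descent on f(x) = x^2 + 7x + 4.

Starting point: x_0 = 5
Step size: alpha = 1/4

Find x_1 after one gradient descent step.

f(x) = x^2 + 7x + 4
f'(x) = 2x + 7
f'(5) = 2*5 + (7) = 17
x_1 = x_0 - alpha * f'(x_0) = 5 - 1/4 * 17 = 3/4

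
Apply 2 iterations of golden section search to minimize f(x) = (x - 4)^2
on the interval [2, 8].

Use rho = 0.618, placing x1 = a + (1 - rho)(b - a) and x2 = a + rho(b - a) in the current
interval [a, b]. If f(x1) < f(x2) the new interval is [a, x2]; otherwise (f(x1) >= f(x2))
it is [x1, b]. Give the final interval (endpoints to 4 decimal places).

Golden section search for min of f(x) = (x - 4)^2 on [2, 8].
Each step: x1 = a + (1 - rho)(b - a), x2 = a + rho(b - a); if f(x1) < f(x2) keep [a, x2], otherwise keep [x1, b].
Step 1: [2.0000, 8.0000], x1=4.2920 (f=0.0853), x2=5.7080 (f=2.9173); f(x1) < f(x2) => keep [2.0000, 5.7080]
Step 2: [2.0000, 5.7080], x1=3.4165 (f=0.3405), x2=4.2915 (f=0.0850); f(x1) > f(x2) => keep [3.4165, 5.7080]
Final interval: [3.4165, 5.7080]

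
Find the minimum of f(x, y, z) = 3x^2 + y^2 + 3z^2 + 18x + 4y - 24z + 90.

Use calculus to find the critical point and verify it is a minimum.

f(x,y,z) = 3x^2 + y^2 + 3z^2 + 18x + 4y - 24z + 90
df/dx = 6x + (18) = 0 => x = -3
df/dy = 2y + (4) = 0 => y = -2
df/dz = 6z + (-24) = 0 => z = 4
f(-3,-2,4) = 3*(-3)^2 + 1*(-2)^2 + 3*(4)^2 + 18*(-3) + 4*(-2) + -24*(4) + 90 = 11
Hessian is diagonal with entries 6, 2, 6 > 0, confirmed minimum.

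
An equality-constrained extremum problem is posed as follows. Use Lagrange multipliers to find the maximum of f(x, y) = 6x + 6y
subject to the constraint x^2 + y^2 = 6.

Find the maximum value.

Set up Lagrange conditions: grad f = lambda * grad g
  6 = 2*lambda*x
  6 = 2*lambda*y
From these: x/y = 6/6, so x = 6t, y = 6t for some t.
Substitute into constraint: (6t)^2 + (6t)^2 = 6
  t^2 * 72 = 6
  t = sqrt(6/72)
Maximum = 6*x + 6*y = (6^2 + 6^2)*t = 72 * sqrt(6/72) = sqrt(432)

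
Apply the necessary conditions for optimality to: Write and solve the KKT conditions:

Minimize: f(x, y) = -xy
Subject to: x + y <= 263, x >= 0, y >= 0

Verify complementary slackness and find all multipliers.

Problem: min -xy s.t. x + y <= 263 (multiplier lambda), x >= 0 (mu_x), y >= 0 (mu_y)
KKT stationarity: -y + lambda - mu_x = 0, -x + lambda - mu_y = 0, with lambda, mu_x, mu_y >= 0
Complementary slackness: lambda*(x + y - 263) = 0, mu_x*x = 0, mu_y*y = 0
If lambda = 0: y = -mu_x <= 0 and x = -mu_y <= 0 force x = y = 0 with f = 0; but x = y = 263/2 is feasible with f = -69169/4 < 0, so this is not the minimum. Hence lambda > 0 and x + y = 263.
Try x > 0, y > 0 (so mu_x = mu_y = 0): y = lambda, x = lambda => x = y = lambda
x + y = 263 => 2*lambda = 263 => lambda = 263/2
x* = y* = 263/2 > 0, consistent with mu_x = mu_y = 0.
(Any feasible point with x = 0 or y = 0 has f = 0 > -69169/4, so the minimum is not on those boundaries.)
min(-xy) = -69169/4 (i.e. max xy = 69169/4)
Multipliers: lambda = 263/2, mu_x = 0, mu_y = 0
Complementary slackness: lambda*(x + y - 263) = 263/2*(263/2 + 263/2 - 263) = 0, mu_x*x = 0*263/2 = 0, mu_y*y = 0*263/2 = 0. Satisfied.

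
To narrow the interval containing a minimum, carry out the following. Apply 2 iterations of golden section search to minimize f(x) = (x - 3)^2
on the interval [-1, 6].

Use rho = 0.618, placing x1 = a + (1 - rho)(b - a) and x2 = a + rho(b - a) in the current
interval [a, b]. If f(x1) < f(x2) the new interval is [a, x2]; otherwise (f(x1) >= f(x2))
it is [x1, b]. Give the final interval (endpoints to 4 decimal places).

Golden section search for min of f(x) = (x - 3)^2 on [-1, 6].
Each step: x1 = a + (1 - rho)(b - a), x2 = a + rho(b - a); if f(x1) < f(x2) keep [a, x2], otherwise keep [x1, b].
Step 1: [-1.0000, 6.0000], x1=1.6740 (f=1.7583), x2=3.3260 (f=0.1063); f(x1) > f(x2) => keep [1.6740, 6.0000]
Step 2: [1.6740, 6.0000], x1=3.3265 (f=0.1066), x2=4.3475 (f=1.8157); f(x1) < f(x2) => keep [1.6740, 4.3475]
Final interval: [1.6740, 4.3475]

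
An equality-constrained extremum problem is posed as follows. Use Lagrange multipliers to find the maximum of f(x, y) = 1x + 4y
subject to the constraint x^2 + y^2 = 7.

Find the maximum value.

Set up Lagrange conditions: grad f = lambda * grad g
  1 = 2*lambda*x
  4 = 2*lambda*y
From these: x/y = 1/4, so x = 1t, y = 4t for some t.
Substitute into constraint: (1t)^2 + (4t)^2 = 7
  t^2 * 17 = 7
  t = sqrt(7/17)
Maximum = 1*x + 4*y = (1^2 + 4^2)*t = 17 * sqrt(7/17) = sqrt(119)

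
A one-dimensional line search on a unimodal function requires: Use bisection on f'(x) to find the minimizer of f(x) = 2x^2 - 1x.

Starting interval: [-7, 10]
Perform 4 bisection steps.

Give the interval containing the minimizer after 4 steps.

Finding critical point of f(x) = 2x^2 - 1x using bisection on f'(x) = 4x + -1.
f'(x) = 0 when x = 1/4.
Starting interval: [-7, 10]
Step 1: mid = 3/2, f'(mid) = 5, new interval = [-7, 3/2]
Step 2: mid = -11/4, f'(mid) = -12, new interval = [-11/4, 3/2]
Step 3: mid = -5/8, f'(mid) = -7/2, new interval = [-5/8, 3/2]
Step 4: mid = 7/16, f'(mid) = 3/4, new interval = [-5/8, 7/16]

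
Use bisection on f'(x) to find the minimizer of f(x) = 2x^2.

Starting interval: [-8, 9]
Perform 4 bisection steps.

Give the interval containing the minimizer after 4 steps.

Finding critical point of f(x) = 2x^2 using bisection on f'(x) = 4x + 0.
f'(x) = 0 when x = 0.
Starting interval: [-8, 9]
Step 1: mid = 1/2, f'(mid) = 2, new interval = [-8, 1/2]
Step 2: mid = -15/4, f'(mid) = -15, new interval = [-15/4, 1/2]
Step 3: mid = -13/8, f'(mid) = -13/2, new interval = [-13/8, 1/2]
Step 4: mid = -9/16, f'(mid) = -9/4, new interval = [-9/16, 1/2]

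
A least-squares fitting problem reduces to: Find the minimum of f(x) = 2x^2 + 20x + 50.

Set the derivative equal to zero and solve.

f(x) = 2x^2 + 20x + 50
f'(x) = 4x + (20) = 0
x = -20/4 = -5
f(-5) = 0
Since f''(x) = 4 > 0, this is a minimum.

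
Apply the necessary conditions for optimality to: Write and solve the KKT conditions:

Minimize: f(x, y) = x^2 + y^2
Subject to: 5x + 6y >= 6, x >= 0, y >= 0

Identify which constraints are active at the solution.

KKT conditions for min x^2 + y^2 s.t. 5x + 6y >= 6, x >= 0, y >= 0:
Stationarity: 2x = mu*5 + mu_x, 2y = mu*6 + mu_y, with mu, mu_x, mu_y >= 0
Complementary slackness: mu*(5x + 6y - 6) = 0, mu_x*x = 0, mu_y*y = 0
(0, 0) is infeasible (5*0 + 6*0 < 6), so if mu = 0 stationarity would force x = mu_x/2 >= 0, y = mu_y/2 >= 0 with mu_x*x = mu_y*y = 0, i.e. x = y = 0: contradiction. Hence mu > 0 and 5x + 6y = 6 is active.
Try x > 0, y > 0 (so mu_x = mu_y = 0): x = 5*mu/2, y = 6*mu/2
Substitute: 5*(5*mu/2) + 6*(6*mu/2) = 6
  mu*61/2 = 6 => mu = 12/61
x* = 30/61 > 0, y* = 36/61 > 0, consistent with mu_x = mu_y = 0.
f is convex and the constraints are linear, so this KKT point is the global minimum.
f* = 36/61
Active constraints: 5x + 6y >= 6 (holds with equality, mu = 12/61 > 0); x >= 0 and y >= 0 are inactive (mu_x = mu_y = 0).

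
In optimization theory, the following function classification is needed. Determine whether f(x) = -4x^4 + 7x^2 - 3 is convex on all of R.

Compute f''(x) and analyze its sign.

f(x) = -4x^4 + 7x^2 - 3
f'(x) = -16x^3 + 14x
f''(x) = -48x^2 + 14
f''(x) = -48x^2 + 14 -> -inf as |x| -> inf
Therefore, f is not globally convex on R.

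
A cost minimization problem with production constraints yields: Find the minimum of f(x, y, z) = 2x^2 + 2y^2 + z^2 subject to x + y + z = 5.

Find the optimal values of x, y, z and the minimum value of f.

Using Lagrange multipliers on f = 2x^2 + 2y^2 + z^2 with constraint x + y + z = 5:
Conditions: 2*2*x = lambda, 2*2*y = lambda, 2*1*z = lambda
So x = lambda/4, y = lambda/4, z = lambda/2
Substituting into constraint: lambda * (1) = 5
lambda = 5
x = 5/4, y = 5/4, z = 5/2
Minimum value = 25/2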